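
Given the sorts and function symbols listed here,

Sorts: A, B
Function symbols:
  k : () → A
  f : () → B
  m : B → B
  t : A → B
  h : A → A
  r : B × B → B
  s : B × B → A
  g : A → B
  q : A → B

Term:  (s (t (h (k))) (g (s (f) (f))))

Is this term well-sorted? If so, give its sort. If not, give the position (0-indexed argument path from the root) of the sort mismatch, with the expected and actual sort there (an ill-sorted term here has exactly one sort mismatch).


well-sorted; sort = A

      (k) : A
    (h (k)) : A
  (t (h (k))) : B
      (f) : B
      (f) : B
    (s (f) (f)) : A
  (g (s (f) (f))) : B
(s (t (h (k))) (g (s (f) (f)))) : A


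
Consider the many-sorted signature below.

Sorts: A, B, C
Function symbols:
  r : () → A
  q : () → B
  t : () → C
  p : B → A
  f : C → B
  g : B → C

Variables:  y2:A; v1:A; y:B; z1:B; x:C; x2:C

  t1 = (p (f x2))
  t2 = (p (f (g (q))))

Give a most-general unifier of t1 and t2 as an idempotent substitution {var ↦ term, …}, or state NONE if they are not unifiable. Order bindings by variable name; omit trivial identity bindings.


{x2 ↦ (g (q))}


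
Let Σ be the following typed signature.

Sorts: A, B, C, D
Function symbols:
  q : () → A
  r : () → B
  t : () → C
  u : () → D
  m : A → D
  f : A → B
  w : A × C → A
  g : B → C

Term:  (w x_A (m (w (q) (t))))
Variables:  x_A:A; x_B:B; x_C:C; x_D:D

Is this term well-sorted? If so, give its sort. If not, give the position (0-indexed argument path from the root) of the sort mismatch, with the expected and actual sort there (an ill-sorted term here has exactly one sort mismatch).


  x_A : A
      (q) : A
      (t) : C
    (w (q) (t)) : A
  (m (w (q) (t))) : D
(w x_A (m (w (q) (t)))) : ✗ arg 1 at [1] has sort D, expected C

ill-sorted at position [1]: expected C, got D


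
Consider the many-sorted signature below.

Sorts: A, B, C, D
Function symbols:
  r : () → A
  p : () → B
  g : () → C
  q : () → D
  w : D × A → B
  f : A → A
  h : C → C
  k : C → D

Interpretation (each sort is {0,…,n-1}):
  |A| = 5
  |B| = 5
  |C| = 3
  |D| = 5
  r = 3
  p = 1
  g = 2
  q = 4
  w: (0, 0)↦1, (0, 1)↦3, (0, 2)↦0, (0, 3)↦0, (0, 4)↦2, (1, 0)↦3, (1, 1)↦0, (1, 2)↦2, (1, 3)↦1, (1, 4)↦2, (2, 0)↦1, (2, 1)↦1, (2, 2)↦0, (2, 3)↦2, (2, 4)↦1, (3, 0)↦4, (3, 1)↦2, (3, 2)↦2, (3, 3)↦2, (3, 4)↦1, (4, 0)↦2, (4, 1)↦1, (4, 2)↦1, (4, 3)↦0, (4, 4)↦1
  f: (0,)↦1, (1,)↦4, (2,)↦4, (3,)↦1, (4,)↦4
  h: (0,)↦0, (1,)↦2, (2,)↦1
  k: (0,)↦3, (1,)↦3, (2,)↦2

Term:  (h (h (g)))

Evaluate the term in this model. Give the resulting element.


  g = 2
  (h (g)) = h(2,) = 1
  (h (h (g))) = h(1,) = 2

value = 2


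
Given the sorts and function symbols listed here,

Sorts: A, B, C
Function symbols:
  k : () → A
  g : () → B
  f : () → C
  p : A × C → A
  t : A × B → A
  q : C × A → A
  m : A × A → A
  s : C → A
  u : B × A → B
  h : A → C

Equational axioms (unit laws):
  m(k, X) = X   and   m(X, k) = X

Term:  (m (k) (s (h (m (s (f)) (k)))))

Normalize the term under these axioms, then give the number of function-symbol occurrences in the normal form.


1. (m (k) (s (h (m (s (f)) (k)))))  →  (s (h (m (s (f)) (k))))
2. (s (h (m (s (f)) (k))))  →  (s (h (s (f))))
normal form: (s (h (s (f))))

size = 4


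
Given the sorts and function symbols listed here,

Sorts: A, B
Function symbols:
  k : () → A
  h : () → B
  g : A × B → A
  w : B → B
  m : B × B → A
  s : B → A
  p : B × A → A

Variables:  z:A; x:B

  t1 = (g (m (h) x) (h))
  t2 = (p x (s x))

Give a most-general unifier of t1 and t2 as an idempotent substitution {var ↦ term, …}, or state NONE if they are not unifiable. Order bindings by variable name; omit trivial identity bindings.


head clash or occurs-check failure — not unifiable

NONE (not unifiable)


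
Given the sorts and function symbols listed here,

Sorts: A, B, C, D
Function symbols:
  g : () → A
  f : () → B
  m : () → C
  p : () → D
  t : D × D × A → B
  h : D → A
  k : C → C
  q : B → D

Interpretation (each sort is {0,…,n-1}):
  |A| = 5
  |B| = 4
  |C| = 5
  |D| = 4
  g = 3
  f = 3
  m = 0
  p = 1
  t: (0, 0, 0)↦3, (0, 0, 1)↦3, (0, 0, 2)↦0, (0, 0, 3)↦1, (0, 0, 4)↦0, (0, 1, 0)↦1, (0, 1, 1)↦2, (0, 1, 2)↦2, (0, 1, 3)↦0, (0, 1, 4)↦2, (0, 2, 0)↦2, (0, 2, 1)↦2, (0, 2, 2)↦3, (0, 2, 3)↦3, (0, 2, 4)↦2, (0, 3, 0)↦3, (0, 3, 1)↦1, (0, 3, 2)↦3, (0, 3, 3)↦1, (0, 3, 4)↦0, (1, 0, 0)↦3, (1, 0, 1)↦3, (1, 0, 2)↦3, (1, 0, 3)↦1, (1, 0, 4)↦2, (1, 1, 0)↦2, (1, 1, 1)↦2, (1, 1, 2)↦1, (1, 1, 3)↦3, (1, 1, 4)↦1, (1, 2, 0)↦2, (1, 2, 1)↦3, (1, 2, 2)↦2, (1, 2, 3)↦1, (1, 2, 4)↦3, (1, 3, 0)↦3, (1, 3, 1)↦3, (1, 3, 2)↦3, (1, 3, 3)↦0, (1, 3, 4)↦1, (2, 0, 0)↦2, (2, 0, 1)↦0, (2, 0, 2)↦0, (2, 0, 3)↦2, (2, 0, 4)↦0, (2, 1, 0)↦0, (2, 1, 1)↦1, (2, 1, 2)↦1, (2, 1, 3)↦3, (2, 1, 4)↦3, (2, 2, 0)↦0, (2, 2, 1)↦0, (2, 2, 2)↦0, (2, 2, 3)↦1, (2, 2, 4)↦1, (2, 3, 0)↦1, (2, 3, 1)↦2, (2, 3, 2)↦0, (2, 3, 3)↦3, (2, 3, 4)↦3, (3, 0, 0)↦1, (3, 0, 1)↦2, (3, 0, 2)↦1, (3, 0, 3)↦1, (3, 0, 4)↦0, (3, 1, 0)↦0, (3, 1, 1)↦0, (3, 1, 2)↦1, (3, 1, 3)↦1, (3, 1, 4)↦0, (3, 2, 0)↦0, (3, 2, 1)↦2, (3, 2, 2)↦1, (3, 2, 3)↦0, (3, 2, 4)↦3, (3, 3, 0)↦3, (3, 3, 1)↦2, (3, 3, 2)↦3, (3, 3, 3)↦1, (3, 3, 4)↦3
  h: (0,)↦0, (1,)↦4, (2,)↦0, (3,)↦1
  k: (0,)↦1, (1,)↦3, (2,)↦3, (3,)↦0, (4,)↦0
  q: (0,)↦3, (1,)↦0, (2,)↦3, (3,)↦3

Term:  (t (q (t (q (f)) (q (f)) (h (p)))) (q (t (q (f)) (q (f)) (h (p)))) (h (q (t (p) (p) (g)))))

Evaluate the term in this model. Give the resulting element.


  f = 3
  (q (f)) = q(3,) = 3
  f = 3
  (q (f)) = q(3,) = 3
  p = 1
  (h (p)) = h(1,) = 4
  (t (q (f)) (q (f)) (h (p))) = t(3, 3, 4) = 3
  (q (t (q (f)) (q (f)) (h (p)))) = q(3,) = 3
  f = 3
  (q (f)) = q(3,) = 3
  f = 3
  (q (f)) = q(3,) = 3
  p = 1
  (h (p)) = h(1,) = 4
  (t (q (f)) (q (f)) (h (p))) = t(3, 3, 4) = 3
  (q (t (q (f)) (q (f)) (h (p)))) = q(3,) = 3
  p = 1
  p = 1
  g = 3
  (t (p) (p) (g)) = t(1, 1, 3) = 3
  (q (t (p) (p) (g))) = q(3,) = 3
  (h (q (t (p) (p) (g)))) = h(3,) = 1
  (t (q (t (q (f)) (q (f)) (h (p)))) (q (t (q (f)) (q (f)) (h (p)))) (h (q (t (p) (p) (g))))) = t(3, 3, 1) = 2

value = 2


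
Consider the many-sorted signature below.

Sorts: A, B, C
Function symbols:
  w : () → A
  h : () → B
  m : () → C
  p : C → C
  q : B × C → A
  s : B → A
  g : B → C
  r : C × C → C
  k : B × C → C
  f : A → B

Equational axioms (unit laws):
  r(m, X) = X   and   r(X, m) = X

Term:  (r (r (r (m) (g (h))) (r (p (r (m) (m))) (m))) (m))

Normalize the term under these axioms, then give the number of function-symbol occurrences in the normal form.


size = 5

1. (r (r (r (m) (g (h))) (r (p (r (m) (m))) (m))) (m))  →  (r (r (m) (g (h))) (r (p (r (m) (m))) (m)))
2. (r (r (m) (g (h))) (r (p (r (m) (m))) (m)))  →  (r (g (h)) (r (p (r (m) (m))) (m)))
3. (r (g (h)) (r (p (r (m) (m))) (m)))  →  (r (g (h)) (p (r (m) (m))))
4. (r (g (h)) (p (r (m) (m))))  →  (r (g (h)) (p (m)))
normal form: (r (g (h)) (p (m)))


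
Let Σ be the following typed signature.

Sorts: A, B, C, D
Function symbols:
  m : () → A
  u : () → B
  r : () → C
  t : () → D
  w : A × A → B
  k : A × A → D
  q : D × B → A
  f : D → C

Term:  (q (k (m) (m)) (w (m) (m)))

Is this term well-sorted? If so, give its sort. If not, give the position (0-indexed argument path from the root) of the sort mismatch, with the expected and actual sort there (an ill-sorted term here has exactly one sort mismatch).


    (m) : A
    (m) : A
  (k (m) (m)) : D
    (m) : A
    (m) : A
  (w (m) (m)) : B
(q (k (m) (m)) (w (m) (m))) : A

well-sorted; sort = A


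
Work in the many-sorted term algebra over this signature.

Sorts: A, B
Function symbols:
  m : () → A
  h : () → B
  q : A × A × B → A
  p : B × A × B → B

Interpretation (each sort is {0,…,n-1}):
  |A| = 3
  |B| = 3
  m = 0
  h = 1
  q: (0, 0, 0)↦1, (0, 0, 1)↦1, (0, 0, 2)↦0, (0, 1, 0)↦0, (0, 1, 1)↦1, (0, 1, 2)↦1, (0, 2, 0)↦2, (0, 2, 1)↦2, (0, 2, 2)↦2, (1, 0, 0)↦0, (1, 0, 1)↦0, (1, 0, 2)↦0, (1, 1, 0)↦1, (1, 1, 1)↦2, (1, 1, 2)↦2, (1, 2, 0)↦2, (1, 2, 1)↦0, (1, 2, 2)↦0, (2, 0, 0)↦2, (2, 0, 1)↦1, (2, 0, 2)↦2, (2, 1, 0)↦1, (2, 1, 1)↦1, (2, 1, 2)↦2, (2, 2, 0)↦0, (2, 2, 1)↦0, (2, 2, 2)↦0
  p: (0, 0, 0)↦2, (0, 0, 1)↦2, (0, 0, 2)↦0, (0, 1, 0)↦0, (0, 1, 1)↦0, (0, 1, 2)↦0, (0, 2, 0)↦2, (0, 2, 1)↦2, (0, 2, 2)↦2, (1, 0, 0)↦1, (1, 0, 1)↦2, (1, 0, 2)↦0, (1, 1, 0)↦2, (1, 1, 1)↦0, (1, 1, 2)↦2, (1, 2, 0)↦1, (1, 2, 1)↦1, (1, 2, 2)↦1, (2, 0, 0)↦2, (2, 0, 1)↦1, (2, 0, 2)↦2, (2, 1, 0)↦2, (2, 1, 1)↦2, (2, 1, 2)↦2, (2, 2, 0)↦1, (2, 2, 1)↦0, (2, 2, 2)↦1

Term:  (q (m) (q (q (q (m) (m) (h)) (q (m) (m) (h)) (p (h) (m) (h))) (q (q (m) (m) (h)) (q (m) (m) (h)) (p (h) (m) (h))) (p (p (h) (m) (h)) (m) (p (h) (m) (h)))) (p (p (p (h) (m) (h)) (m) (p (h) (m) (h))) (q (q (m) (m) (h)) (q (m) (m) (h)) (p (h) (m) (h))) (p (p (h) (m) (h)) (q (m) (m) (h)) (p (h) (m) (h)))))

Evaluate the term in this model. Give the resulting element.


value = 1

  m = 0
  m = 0
  m = 0
  h = 1
  (q (m) (m) (h)) = q(0, 0, 1) = 1
  m = 0
  m = 0
  h = 1
  (q (m) (m) (h)) = q(0, 0, 1) = 1
  h = 1
  m = 0
  h = 1
  (p (h) (m) (h)) = p(1, 0, 1) = 2
  (q (q (m) (m) (h)) (q (m) (m) (h)) (p (h) (m) (h))) = q(1, 1, 2) = 2
  m = 0
  m = 0
  h = 1
  (q (m) (m) (h)) = q(0, 0, 1) = 1
  m = 0
  m = 0
  h = 1
  (q (m) (m) (h)) = q(0, 0, 1) = 1
  h = 1
  m = 0
  h = 1
  (p (h) (m) (h)) = p(1, 0, 1) = 2
  (q (q (m) (m) (h)) (q (m) (m) (h)) (p (h) (m) (h))) = q(1, 1, 2) = 2
  h = 1
  m = 0
  h = 1
  (p (h) (m) (h)) = p(1, 0, 1) = 2
  m = 0
  h = 1
  m = 0
  h = 1
  (p (h) (m) (h)) = p(1, 0, 1) = 2
  (p (p (h) (m) (h)) (m) (p (h) (m) (h))) = p(2, 0, 2) = 2
  (q (q (q (m) (m) (h)) (q (m) (m) (h)) (p (h) (m) (h))) (q (q (m) (m) (h)) (q (m) (m) (h)) (p (h) (m) (h))) (p (p (h) (m) (h)) (m) (p (h) (m) (h)))) = q(2, 2, 2) = 0
  h = 1
  m = 0
  h = 1
  (p (h) (m) (h)) = p(1, 0, 1) = 2
  m = 0
  h = 1
  m = 0
  h = 1
  (p (h) (m) (h)) = p(1, 0, 1) = 2
  (p (p (h) (m) (h)) (m) (p (h) (m) (h))) = p(2, 0, 2) = 2
  m = 0
  m = 0
  h = 1
  (q (m) (m) (h)) = q(0, 0, 1) = 1
  m = 0
  m = 0
  h = 1
  (q (m) (m) (h)) = q(0, 0, 1) = 1
  h = 1
  m = 0
  h = 1
  (p (h) (m) (h)) = p(1, 0, 1) = 2
  (q (q (m) (m) (h)) (q (m) (m) (h)) (p (h) (m) (h))) = q(1, 1, 2) = 2
  h = 1
  m = 0
  h = 1
  (p (h) (m) (h)) = p(1, 0, 1) = 2
  m = 0
  m = 0
  h = 1
  (q (m) (m) (h)) = q(0, 0, 1) = 1
  h = 1
  m = 0
  h = 1
  (p (h) (m) (h)) = p(1, 0, 1) = 2
  (p (p (h) (m) (h)) (q (m) (m) (h)) (p (h) (m) (h))) = p(2, 1, 2) = 2
  (p (p (p (h) (m) (h)) (m) (p (h) (m) (h))) (q (q (m) (m) (h)) (q (m) (m) (h)) (p (h) (m) (h))) (p (p (h) (m) (h)) (q (m) (m) (h)) (p (h) (m) (h)))) = p(2, 2, 2) = 1
  (q (m) (q (q (q (m) (m) (h)) (q (m) (m) (h)) (p (h) (m) (h))) (q (q (m) (m) (h)) (q (m) (m) (h)) (p (h) (m) (h))) (p (p (h) (m) (h)) (m) (p (h) (m) (h)))) (p (p (p (h) (m) (h)) (m) (p (h) (m) (h))) (q (q (m) (m) (h)) (q (m) (m) (h)) (p (h) (m) (h))) (p (p (h) (m) (h)) (q (m) (m) (h)) (p (h) (m) (h))))) = q(0, 0, 1) = 1


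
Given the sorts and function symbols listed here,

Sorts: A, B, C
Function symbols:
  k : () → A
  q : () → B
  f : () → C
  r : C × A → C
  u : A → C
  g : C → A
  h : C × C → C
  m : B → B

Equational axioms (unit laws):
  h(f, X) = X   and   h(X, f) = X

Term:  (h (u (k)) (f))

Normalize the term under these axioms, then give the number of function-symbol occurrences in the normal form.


1. (h (u (k)) (f))  →  (u (k))
normal form: (u (k))

size = 2


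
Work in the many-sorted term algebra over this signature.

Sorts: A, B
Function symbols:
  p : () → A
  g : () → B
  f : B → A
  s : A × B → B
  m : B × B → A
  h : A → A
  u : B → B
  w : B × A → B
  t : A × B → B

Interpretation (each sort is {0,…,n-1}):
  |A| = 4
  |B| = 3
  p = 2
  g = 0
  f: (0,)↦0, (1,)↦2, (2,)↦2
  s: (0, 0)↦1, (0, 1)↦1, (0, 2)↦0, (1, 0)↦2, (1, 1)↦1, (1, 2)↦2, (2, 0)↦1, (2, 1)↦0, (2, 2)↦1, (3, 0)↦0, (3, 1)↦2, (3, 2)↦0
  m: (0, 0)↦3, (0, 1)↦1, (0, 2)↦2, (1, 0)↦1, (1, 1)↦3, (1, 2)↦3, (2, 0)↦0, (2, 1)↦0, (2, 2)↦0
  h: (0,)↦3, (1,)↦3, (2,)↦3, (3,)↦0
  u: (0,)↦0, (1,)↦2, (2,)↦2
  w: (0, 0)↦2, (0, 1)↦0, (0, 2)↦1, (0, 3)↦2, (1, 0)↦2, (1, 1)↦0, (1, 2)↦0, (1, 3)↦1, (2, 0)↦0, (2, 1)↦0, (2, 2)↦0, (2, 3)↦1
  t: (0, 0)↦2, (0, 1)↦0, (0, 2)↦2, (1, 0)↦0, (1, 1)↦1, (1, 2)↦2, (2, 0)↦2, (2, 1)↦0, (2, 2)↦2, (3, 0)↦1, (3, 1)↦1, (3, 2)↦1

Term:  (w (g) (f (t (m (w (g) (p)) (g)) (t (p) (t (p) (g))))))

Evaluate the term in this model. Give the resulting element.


  g = 0
  g = 0
  p = 2
  (w (g) (p)) = w(0, 2) = 1
  g = 0
  (m (w (g) (p)) (g)) = m(1, 0) = 1
  p = 2
  p = 2
  g = 0
  (t (p) (g)) = t(2, 0) = 2
  (t (p) (t (p) (g))) = t(2, 2) = 2
  (t (m (w (g) (p)) (g)) (t (p) (t (p) (g)))) = t(1, 2) = 2
  (f (t (m (w (g) (p)) (g)) (t (p) (t (p) (g))))) = f(2,) = 2
  (w (g) (f (t (m (w (g) (p)) (g)) (t (p) (t (p) (g)))))) = w(0, 2) = 1

value = 1


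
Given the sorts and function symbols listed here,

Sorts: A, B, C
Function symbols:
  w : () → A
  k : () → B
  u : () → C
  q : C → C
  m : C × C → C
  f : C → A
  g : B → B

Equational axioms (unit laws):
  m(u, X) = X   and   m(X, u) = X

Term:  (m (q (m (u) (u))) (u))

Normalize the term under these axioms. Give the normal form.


1. (m (q (m (u) (u))) (u))  →  (q (m (u) (u)))
2. (q (m (u) (u)))  →  (q (u))

normal form = (q (u))


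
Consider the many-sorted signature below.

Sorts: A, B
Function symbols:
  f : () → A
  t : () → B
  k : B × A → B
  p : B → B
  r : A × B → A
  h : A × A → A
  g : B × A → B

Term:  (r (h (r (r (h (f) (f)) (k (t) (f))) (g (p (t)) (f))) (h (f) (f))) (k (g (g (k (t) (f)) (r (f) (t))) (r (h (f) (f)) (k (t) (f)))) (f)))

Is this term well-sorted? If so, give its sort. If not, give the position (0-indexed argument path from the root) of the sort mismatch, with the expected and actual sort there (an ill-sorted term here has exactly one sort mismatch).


          (f) : A
          (f) : A
        (h (f) (f)) : A
          (t) : B
          (f) : A
        (k (t) (f)) : B
      (r (h (f) (f)) (k (t) (f))) : A
          (t) : B
        (p (t)) : B
        (f) : A
      (g (p (t)) (f)) : B
    (r (r (h (f) (f)) (k (t) (f))) (g (p (t)) (f))) : A
      (f) : A
      (f) : A
    (h (f) (f)) : A
  (h (r (r (h (f) (f)) (k (t) (f))) (g (p (t)) (f))) (h (f) (f))) : A
          (t) : B
          (f) : A
        (k (t) (f)) : B
          (f) : A
          (t) : B
        (r (f) (t)) : A
      (g (k (t) (f)) (r (f) (t))) : B
          (f) : A
          (f) : A
        (h (f) (f)) : A
          (t) : B
          (f) : A
        (k (t) (f)) : B
      (r (h (f) (f)) (k (t) (f))) : A
    (g (g (k (t) (f)) (r (f) (t))) (r (h (f) (f)) (k (t) (f)))) : B
    (f) : A
  (k (g (g (k (t) (f)) (r (f) (t))) (r (h (f) (f)) (k (t) (f)))) (f)) : B
(r (h (r (r (h (f) (f)) (k (t) (f))) (g (p (t)) (f))) (h (f) (f))) (k (g (g (k (t) (f)) (r (f) (t))) (r (h (f) (f)) (k (t) (f)))) (f))) : A

well-sorted; sort = A


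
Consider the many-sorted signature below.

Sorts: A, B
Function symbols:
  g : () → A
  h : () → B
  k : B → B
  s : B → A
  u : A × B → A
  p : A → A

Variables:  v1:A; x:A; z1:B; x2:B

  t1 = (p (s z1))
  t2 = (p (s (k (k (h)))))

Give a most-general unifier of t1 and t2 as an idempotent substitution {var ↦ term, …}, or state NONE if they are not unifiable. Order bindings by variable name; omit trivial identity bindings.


{z1 ↦ (k (k (h)))}


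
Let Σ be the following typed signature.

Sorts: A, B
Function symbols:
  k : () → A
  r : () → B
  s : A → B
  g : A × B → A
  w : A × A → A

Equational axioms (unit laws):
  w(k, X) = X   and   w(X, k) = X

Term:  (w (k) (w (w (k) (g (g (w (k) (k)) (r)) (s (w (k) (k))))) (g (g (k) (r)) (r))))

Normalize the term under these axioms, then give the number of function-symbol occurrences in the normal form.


1. (w (k) (w (w (k) (g (g (w (k) (k)) (r)) (s (w (k) (k))))) (g (g (k) (r)) (r))))  →  (w (w (k) (g (g (w (k) (k)) (r)) (s (w (k) (k))))) (g (g (k) (r)) (r)))
2. (w (w (k) (g (g (w (k) (k)) (r)) (s (w (k) (k))))) (g (g (k) (r)) (r)))  →  (w (g (g (w (k) (k)) (r)) (s (w (k) (k)))) (g (g (k) (r)) (r)))
3. (w (g (g (w (k) (k)) (r)) (s (w (k) (k)))) (g (g (k) (r)) (r)))  →  (w (g (g (k) (r)) (s (w (k) (k)))) (g (g (k) (r)) (r)))
4. (w (g (g (k) (r)) (s (w (k) (k)))) (g (g (k) (r)) (r)))  →  (w (g (g (k) (r)) (s (k))) (g (g (k) (r)) (r)))
normal form: (w (g (g (k) (r)) (s (k))) (g (g (k) (r)) (r)))

size = 12


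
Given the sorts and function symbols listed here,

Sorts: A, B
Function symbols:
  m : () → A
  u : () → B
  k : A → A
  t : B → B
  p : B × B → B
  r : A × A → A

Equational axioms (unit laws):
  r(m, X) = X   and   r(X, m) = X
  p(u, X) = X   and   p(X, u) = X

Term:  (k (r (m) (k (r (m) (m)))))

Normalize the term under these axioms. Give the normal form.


1. (k (r (m) (k (r (m) (m)))))  →  (k (k (r (m) (m))))
2. (k (k (r (m) (m))))  →  (k (k (m)))

normal form = (k (k (m)))


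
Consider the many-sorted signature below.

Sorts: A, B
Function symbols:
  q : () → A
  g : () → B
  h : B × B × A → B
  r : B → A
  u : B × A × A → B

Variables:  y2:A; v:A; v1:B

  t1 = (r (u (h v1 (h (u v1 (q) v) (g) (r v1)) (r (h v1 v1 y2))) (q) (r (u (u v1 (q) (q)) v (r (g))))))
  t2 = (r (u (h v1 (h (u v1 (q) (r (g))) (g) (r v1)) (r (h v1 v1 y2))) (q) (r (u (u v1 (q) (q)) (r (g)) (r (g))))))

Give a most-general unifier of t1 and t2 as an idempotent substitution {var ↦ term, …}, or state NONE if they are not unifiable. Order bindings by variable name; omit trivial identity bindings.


{v ↦ (r (g))}


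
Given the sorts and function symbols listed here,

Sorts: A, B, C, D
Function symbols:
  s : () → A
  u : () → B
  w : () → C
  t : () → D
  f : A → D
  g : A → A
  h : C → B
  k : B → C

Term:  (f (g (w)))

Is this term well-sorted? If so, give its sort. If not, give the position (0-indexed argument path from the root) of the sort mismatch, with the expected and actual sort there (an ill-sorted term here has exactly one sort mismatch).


ill-sorted at position [0, 0]: expected A, got C

    (w) : C
  (g (w)) : ✗ arg 0 at [0, 0] has sort C, expected A


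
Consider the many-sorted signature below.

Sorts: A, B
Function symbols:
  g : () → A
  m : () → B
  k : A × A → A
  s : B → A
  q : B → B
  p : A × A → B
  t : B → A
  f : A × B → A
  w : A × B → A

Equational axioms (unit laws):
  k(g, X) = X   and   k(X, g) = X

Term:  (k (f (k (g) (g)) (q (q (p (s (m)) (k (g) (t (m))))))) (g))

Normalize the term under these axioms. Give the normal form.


normal form = (f (g) (q (q (p (s (m)) (t (m))))))

1. (k (f (k (g) (g)) (q (q (p (s (m)) (k (g) (t (m))))))) (g))  →  (f (k (g) (g)) (q (q (p (s (m)) (k (g) (t (m)))))))
2. (f (k (g) (g)) (q (q (p (s (m)) (k (g) (t (m)))))))  →  (f (g) (q (q (p (s (m)) (k (g) (t (m)))))))
3. (f (g) (q (q (p (s (m)) (k (g) (t (m)))))))  →  (f (g) (q (q (p (s (m)) (t (m))))))


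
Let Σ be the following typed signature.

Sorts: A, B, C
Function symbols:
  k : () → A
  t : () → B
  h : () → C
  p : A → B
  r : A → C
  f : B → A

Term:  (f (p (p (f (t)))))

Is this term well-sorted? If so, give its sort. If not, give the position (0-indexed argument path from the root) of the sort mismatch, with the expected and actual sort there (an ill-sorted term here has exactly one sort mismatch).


        (t) : B
      (f (t)) : A
    (p (f (t))) : B
  (p (p (f (t)))) : ✗ arg 0 at [0, 0] has sort B, expected A

ill-sorted at position [0, 0]: expected A, got B


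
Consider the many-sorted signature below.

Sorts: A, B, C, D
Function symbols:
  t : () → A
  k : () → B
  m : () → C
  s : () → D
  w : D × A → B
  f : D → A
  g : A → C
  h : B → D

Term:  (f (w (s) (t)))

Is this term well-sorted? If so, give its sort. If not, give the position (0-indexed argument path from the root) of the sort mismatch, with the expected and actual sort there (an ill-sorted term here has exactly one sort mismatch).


ill-sorted at position [0]: expected D, got B

    (s) : D
    (t) : A
  (w (s) (t)) : B
(f (w (s) (t))) : ✗ arg 0 at [0] has sort B, expected D


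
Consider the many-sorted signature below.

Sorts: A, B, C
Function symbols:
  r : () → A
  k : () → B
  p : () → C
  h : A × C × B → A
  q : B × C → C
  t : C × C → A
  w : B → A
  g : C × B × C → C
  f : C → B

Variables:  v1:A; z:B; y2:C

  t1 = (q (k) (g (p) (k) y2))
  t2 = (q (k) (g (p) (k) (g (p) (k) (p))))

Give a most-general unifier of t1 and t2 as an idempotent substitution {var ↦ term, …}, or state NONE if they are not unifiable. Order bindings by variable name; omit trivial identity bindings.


{y2 ↦ (g (p) (k) (p))}


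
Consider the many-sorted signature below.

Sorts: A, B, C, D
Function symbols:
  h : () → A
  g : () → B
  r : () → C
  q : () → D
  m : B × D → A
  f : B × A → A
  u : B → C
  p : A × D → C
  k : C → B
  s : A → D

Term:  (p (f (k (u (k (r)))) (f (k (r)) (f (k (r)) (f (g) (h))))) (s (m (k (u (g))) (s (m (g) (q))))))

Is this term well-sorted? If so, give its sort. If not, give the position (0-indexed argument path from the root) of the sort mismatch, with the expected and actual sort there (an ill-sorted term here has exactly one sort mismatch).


well-sorted; sort = C

          (r) : C
        (k (r)) : B
      (u (k (r))) : C
    (k (u (k (r)))) : B
        (r) : C
      (k (r)) : B
          (r) : C
        (k (r)) : B
          (g) : B
          (h) : A
        (f (g) (h)) : A
      (f (k (r)) (f (g) (h))) : A
    (f (k (r)) (f (k (r)) (f (g) (h)))) : A
  (f (k (u (k (r)))) (f (k (r)) (f (k (r)) (f (g) (h))))) : A
          (g) : B
        (u (g)) : C
      (k (u (g))) : B
          (g) : B
          (q) : D
        (m (g) (q)) : A
      (s (m (g) (q))) : D
    (m (k (u (g))) (s (m (g) (q)))) : A
  (s (m (k (u (g))) (s (m (g) (q))))) : D
(p (f (k (u (k (r)))) (f (k (r)) (f (k (r)) (f (g) (h))))) (s (m (k (u (g))) (s (m (g) (q)))))) : C


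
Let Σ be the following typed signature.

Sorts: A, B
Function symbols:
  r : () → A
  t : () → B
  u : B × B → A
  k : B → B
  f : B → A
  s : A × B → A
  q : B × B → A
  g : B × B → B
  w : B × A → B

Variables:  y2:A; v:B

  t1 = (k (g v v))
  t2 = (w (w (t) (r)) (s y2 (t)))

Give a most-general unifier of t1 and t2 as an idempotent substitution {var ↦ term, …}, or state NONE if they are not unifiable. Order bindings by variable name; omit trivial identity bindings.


NONE (not unifiable)

head clash or occurs-check failure — not unifiable


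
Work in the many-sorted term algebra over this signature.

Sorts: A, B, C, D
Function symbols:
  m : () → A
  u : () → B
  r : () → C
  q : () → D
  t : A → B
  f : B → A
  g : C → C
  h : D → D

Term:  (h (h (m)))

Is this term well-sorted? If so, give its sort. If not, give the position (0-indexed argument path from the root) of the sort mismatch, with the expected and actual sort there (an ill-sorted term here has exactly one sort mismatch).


    (m) : A
  (h (m)) : ✗ arg 0 at [0, 0] has sort A, expected D

ill-sorted at position [0, 0]: expected D, got A


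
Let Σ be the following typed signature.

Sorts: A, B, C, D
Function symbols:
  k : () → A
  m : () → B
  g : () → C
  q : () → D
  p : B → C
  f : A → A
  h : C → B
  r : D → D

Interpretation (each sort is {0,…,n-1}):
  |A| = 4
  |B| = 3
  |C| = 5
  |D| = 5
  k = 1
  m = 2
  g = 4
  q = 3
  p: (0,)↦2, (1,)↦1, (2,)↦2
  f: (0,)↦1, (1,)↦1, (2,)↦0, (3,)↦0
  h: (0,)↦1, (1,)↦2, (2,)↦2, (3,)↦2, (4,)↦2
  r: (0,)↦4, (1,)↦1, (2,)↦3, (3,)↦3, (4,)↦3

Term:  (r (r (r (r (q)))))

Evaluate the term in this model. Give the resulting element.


value = 3

  q = 3
  (r (q)) = r(3,) = 3
  (r (r (q))) = r(3,) = 3
  (r (r (r (q)))) = r(3,) = 3
  (r (r (r (r (q))))) = r(3,) = 3


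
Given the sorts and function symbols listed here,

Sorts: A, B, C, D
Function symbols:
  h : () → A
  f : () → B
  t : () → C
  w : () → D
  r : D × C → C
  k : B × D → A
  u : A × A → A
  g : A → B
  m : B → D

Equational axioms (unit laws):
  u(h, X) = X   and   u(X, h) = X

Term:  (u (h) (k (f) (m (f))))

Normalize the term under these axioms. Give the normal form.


1. (u (h) (k (f) (m (f))))  →  (k (f) (m (f)))

normal form = (k (f) (m (f)))


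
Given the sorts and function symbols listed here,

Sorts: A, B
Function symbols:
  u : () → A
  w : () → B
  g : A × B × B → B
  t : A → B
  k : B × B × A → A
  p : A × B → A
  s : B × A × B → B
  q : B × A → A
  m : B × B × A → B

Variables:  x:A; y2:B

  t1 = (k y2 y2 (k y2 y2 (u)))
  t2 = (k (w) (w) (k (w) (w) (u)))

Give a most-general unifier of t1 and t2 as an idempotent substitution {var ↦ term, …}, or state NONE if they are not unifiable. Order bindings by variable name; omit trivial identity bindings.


{y2 ↦ (w)}


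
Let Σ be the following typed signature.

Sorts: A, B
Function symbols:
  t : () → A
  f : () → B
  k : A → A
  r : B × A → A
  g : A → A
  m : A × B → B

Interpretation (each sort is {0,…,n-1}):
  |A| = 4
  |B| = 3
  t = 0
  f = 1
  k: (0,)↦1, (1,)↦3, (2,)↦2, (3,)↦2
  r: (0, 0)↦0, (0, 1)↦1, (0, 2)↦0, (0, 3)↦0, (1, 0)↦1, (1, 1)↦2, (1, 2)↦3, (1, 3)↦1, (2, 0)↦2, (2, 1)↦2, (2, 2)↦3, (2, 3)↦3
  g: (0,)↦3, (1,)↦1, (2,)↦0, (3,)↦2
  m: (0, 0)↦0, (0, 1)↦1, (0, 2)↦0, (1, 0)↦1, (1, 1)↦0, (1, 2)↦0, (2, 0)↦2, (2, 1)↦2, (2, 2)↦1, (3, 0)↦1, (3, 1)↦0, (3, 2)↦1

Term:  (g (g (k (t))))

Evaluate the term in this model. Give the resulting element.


value = 1

  t = 0
  (k (t)) = k(0,) = 1
  (g (k (t))) = g(1,) = 1
  (g (g (k (t)))) = g(1,) = 1


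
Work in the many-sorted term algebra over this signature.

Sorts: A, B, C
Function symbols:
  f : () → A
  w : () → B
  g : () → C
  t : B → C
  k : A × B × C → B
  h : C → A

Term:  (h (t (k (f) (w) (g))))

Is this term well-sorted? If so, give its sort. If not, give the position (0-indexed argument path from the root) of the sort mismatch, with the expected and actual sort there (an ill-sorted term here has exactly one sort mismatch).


      (f) : A
      (w) : B
      (g) : C
    (k (f) (w) (g)) : B
  (t (k (f) (w) (g))) : C
(h (t (k (f) (w) (g)))) : A

well-sorted; sort = A


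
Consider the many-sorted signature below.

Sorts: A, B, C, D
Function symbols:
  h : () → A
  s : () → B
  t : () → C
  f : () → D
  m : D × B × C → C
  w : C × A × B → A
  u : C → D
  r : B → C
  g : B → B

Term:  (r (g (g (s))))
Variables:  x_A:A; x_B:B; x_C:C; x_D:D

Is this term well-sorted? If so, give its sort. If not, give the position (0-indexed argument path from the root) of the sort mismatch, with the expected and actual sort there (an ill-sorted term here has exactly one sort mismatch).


      (s) : B
    (g (s)) : B
  (g (g (s))) : B
(r (g (g (s)))) : C

well-sorted; sort = C


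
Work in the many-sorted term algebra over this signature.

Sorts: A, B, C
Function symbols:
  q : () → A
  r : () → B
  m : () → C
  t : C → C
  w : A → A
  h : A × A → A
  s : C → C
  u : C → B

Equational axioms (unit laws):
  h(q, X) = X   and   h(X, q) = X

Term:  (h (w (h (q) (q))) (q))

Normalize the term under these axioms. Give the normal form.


1. (h (w (h (q) (q))) (q))  →  (w (h (q) (q)))
2. (w (h (q) (q)))  →  (w (q))

normal form = (w (q))


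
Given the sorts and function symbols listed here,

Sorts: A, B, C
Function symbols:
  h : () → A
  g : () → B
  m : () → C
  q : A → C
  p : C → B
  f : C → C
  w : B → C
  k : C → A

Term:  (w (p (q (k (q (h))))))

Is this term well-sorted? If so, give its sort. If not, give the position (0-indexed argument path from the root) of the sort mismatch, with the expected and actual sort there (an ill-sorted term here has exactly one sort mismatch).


          (h) : A
        (q (h)) : C
      (k (q (h))) : A
    (q (k (q (h)))) : C
  (p (q (k (q (h))))) : B
(w (p (q (k (q (h)))))) : C

well-sorted; sort = C


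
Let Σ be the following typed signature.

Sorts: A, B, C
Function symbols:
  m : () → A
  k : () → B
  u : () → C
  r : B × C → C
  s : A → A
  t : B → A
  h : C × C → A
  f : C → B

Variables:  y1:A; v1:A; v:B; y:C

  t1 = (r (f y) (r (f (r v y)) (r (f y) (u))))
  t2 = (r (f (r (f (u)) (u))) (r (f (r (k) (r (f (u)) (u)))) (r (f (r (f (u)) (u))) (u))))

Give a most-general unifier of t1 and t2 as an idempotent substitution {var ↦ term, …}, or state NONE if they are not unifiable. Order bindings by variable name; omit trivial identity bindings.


{v ↦ (k), y ↦ (r (f (u)) (u))}


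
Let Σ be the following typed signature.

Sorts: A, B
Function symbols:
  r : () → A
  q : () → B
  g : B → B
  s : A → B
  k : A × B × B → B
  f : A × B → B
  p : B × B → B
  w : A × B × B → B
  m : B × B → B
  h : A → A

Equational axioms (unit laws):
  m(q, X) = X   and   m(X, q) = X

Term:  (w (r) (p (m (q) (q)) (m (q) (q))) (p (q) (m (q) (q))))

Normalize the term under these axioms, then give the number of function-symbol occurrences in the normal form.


size = 8

1. (w (r) (p (m (q) (q)) (m (q) (q))) (p (q) (m (q) (q))))  →  (w (r) (p (q) (m (q) (q))) (p (q) (m (q) (q))))
2. (w (r) (p (q) (m (q) (q))) (p (q) (m (q) (q))))  →  (w (r) (p (q) (q)) (p (q) (m (q) (q))))
3. (w (r) (p (q) (q)) (p (q) (m (q) (q))))  →  (w (r) (p (q) (q)) (p (q) (q)))
normal form: (w (r) (p (q) (q)) (p (q) (q)))


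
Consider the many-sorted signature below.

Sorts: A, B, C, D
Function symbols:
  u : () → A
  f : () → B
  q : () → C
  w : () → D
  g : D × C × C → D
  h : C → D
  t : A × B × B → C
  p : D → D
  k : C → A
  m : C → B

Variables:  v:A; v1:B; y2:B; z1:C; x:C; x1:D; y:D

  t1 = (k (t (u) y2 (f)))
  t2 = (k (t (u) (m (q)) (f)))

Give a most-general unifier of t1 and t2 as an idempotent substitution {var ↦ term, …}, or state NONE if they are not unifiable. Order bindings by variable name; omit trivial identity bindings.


{y2 ↦ (m (q))}


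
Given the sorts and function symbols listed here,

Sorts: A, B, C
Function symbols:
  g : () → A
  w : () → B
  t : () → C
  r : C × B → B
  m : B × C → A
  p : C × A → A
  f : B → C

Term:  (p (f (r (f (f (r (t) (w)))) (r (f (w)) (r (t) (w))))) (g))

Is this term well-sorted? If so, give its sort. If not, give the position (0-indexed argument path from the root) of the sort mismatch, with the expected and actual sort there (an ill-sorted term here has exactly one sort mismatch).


            (t) : C
            (w) : B
          (r (t) (w)) : B
        (f (r (t) (w))) : C
      (f (f (r (t) (w)))) : ✗ arg 0 at [0, 0, 0, 0] has sort C, expected B
          (w) : B
        (f (w)) : C
          (t) : C
          (w) : B
        (r (t) (w)) : B
      (r (f (w)) (r (t) (w))) : B
  (g) : A

ill-sorted at position [0, 0, 0, 0]: expected B, got C


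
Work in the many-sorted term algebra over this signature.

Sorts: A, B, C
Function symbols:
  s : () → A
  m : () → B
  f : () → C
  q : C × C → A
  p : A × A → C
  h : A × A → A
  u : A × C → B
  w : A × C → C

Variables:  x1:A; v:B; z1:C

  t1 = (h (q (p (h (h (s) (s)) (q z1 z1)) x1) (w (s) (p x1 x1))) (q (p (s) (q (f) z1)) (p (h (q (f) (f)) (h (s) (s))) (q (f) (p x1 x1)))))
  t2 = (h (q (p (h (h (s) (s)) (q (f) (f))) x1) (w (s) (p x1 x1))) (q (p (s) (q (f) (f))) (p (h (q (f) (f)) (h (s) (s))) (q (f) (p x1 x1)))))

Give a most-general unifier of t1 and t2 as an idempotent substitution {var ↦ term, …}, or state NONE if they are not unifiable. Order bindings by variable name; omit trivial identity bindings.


{z1 ↦ (f)}


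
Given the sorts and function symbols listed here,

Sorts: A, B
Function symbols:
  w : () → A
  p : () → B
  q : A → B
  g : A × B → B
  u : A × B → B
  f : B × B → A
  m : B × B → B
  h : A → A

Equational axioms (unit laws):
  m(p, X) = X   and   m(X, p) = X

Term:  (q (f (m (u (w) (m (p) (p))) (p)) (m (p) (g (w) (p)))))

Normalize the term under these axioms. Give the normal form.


normal form = (q (f (u (w) (p)) (g (w) (p))))

1. (q (f (m (u (w) (m (p) (p))) (p)) (m (p) (g (w) (p)))))  →  (q (f (u (w) (m (p) (p))) (m (p) (g (w) (p)))))
2. (q (f (u (w) (m (p) (p))) (m (p) (g (w) (p)))))  →  (q (f (u (w) (p)) (m (p) (g (w) (p)))))
3. (q (f (u (w) (p)) (m (p) (g (w) (p)))))  →  (q (f (u (w) (p)) (g (w) (p))))


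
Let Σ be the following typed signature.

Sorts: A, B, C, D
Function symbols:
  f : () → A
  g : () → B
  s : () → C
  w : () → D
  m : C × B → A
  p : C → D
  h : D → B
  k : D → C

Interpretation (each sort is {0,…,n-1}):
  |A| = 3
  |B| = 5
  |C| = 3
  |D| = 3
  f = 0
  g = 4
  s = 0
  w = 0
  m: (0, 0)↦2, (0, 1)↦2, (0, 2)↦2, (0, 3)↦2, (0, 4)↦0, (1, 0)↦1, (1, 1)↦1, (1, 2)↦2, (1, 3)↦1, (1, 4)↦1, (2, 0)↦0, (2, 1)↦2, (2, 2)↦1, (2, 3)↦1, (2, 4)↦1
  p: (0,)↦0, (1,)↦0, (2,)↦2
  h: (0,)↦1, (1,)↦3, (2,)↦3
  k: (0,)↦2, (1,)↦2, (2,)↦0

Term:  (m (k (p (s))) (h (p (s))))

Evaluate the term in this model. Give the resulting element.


  s = 0
  (p (s)) = p(0,) = 0
  (k (p (s))) = k(0,) = 2
  s = 0
  (p (s)) = p(0,) = 0
  (h (p (s))) = h(0,) = 1
  (m (k (p (s))) (h (p (s)))) = m(2, 1) = 2

value = 2


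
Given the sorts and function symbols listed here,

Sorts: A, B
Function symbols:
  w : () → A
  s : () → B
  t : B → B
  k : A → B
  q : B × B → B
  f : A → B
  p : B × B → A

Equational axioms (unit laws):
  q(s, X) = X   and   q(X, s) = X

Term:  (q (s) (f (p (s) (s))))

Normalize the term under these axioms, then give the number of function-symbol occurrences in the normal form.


1. (q (s) (f (p (s) (s))))  →  (f (p (s) (s)))
normal form: (f (p (s) (s)))

size = 4


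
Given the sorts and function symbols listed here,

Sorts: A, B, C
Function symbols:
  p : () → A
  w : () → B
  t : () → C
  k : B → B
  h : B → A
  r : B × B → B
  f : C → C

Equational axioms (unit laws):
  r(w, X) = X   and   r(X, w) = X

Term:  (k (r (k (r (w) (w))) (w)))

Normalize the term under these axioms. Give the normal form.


normal form = (k (k (w)))

1. (k (r (k (r (w) (w))) (w)))  →  (k (k (r (w) (w))))
2. (k (k (r (w) (w))))  →  (k (k (w)))


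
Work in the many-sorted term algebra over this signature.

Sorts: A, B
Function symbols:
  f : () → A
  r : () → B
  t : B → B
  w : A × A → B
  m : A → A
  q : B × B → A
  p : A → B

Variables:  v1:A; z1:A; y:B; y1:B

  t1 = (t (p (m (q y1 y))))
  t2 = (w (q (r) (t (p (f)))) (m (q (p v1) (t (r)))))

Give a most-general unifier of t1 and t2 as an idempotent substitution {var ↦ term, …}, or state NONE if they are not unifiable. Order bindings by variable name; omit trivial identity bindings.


head clash or occurs-check failure — not unifiable

NONE (not unifiable)


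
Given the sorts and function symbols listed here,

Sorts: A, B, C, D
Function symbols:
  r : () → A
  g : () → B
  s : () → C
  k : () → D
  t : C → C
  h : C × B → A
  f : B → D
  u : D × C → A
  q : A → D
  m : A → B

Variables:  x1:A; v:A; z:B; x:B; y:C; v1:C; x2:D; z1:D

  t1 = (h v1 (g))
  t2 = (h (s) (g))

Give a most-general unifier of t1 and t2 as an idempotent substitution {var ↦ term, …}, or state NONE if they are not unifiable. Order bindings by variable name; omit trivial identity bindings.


{v1 ↦ (s)}


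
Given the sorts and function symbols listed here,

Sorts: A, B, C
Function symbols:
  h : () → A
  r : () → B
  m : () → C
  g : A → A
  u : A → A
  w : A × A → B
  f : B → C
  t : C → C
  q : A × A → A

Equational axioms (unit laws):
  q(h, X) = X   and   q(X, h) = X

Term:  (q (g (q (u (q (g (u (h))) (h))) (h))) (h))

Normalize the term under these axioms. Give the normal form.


normal form = (g (u (g (u (h)))))

1. (q (g (q (u (q (g (u (h))) (h))) (h))) (h))  →  (g (q (u (q (g (u (h))) (h))) (h)))
2. (g (q (u (q (g (u (h))) (h))) (h)))  →  (g (u (q (g (u (h))) (h))))
3. (g (u (q (g (u (h))) (h))))  →  (g (u (g (u (h)))))


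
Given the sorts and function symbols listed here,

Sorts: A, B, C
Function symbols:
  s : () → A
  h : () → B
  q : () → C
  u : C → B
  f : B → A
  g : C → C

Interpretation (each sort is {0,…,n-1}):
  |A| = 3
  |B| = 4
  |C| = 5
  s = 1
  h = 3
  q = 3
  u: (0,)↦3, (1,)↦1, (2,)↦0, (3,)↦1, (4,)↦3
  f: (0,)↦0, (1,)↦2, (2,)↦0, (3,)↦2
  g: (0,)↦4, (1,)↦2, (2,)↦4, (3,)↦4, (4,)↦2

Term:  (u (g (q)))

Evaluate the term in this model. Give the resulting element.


  q = 3
  (g (q)) = g(3,) = 4
  (u (g (q))) = u(4,) = 3

value = 3


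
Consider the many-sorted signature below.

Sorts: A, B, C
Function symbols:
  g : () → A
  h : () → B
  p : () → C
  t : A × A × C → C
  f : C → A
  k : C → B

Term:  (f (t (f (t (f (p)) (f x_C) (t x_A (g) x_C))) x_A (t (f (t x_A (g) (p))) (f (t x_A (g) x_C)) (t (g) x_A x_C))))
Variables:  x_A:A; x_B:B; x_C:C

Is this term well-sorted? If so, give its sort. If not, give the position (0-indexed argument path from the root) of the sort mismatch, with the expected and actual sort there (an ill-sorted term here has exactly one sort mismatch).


          (p) : C
        (f (p)) : A
          x_C : C
        (f x_C) : A
          x_A : A
          (g) : A
          x_C : C
        (t x_A (g) x_C) : C
      (t (f (p)) (f x_C) (t x_A (g) x_C)) : C
    (f (t (f (p)) (f x_C) (t x_A (g) x_C))) : A
    x_A : A
          x_A : A
          (g) : A
          (p) : C
        (t x_A (g) (p)) : C
      (f (t x_A (g) (p))) : A
          x_A : A
          (g) : A
          x_C : C
        (t x_A (g) x_C) : C
      (f (t x_A (g) x_C)) : A
        (g) : A
        x_A : A
        x_C : C
      (t (g) x_A x_C) : C
    (t (f (t x_A (g) (p))) (f (t x_A (g) x_C)) (t (g) x_A x_C)) : C
  (t (f (t (f (p)) (f x_C) (t x_A (g) x_C))) x_A (t (f (t x_A (g) (p))) (f (t x_A (g) x_C)) (t (g) x_A x_C))) : C
(f (t (f (t (f (p)) (f x_C) (t x_A (g) x_C))) x_A (t (f (t x_A (g) (p))) (f (t x_A (g) x_C)) (t (g) x_A x_C)))) : A

well-sorted; sort = A


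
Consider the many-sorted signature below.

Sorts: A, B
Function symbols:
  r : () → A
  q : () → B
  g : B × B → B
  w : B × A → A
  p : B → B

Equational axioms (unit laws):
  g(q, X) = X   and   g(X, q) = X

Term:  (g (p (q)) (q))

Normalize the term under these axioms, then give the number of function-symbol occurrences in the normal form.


size = 2

1. (g (p (q)) (q))  →  (p (q))
normal form: (p (q))


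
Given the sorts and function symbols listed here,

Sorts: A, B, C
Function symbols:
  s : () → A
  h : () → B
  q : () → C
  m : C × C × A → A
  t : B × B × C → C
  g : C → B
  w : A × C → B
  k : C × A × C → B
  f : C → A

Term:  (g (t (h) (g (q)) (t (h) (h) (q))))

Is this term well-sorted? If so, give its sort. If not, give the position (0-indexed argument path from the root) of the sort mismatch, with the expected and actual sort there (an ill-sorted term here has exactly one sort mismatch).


    (h) : B
      (q) : C
    (g (q)) : B
      (h) : B
      (h) : B
      (q) : C
    (t (h) (h) (q)) : C
  (t (h) (g (q)) (t (h) (h) (q))) : C
(g (t (h) (g (q)) (t (h) (h) (q)))) : B

well-sorted; sort = B


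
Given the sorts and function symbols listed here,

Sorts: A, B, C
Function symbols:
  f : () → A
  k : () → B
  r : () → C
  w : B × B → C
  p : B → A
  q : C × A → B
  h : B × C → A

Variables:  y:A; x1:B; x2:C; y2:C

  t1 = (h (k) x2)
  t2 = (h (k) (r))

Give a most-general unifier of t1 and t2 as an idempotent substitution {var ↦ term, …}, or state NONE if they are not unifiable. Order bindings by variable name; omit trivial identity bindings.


{x2 ↦ (r)}
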